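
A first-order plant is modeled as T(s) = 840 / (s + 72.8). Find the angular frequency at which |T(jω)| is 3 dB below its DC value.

For a single-pole low-pass, the −3 dB point is at the pole: ω = 72.8 rad/s.

72.8 rad/s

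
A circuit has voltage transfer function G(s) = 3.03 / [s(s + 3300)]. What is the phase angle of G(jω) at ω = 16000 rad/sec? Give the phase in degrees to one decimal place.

-168.3°

∠(j16000 + 3300) = arctan(16000/3300) = 78.35°
∠(j16000) = 90.00°
∠G(j16000) = − (78.35° + 90.00°) = -168.35°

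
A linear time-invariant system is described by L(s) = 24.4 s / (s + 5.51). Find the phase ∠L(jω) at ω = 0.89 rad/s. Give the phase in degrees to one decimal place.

80.8°

∠(j0.89) = 90.00°
∠(j0.89 + 5.51) = arctan(0.89/5.51) = 9.18°
∠L(j0.89) = 90.00° − 9.18° = 80.82°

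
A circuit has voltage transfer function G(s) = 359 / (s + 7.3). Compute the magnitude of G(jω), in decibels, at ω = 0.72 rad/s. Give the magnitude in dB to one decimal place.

|j0.72 + 7.3| = √(0.72² + 7.3²) = 7.335
|G(j0.72)| = 359 / 7.335 = 48.941
20 log₁₀(48.941) = 33.79 dB

33.8 dB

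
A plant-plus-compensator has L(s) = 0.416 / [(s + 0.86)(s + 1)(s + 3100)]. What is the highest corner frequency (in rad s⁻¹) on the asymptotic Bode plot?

Break frequencies occur at each pole and zero magnitude: 0.86 rad s⁻¹, 1 rad s⁻¹, 3100 rad s⁻¹.
The highest is 3100 rad s⁻¹.

3100 rad s⁻¹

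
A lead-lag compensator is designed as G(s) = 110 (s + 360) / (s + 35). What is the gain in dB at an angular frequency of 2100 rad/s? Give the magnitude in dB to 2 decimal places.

40.95 dB

|j2100 + 360| = √(2100² + 360²) = 2131
|j2100 + 35| = √(2100² + 35²) = 2100
|G(j2100)| = 110 × 2131 / 2100 = 111.59
20 log₁₀(111.59) = 40.952 dB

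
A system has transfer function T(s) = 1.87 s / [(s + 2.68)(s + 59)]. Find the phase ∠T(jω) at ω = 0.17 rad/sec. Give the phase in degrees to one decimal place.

∠(j0.17) = 90.00°
∠(j0.17 + 2.68) = arctan(0.17/2.68) = 3.63°
∠(j0.17 + 59) = arctan(0.17/59) = 0.17°
∠T(j0.17) = 90.00° − (3.63° + 0.17°) = 86.21°

86.2°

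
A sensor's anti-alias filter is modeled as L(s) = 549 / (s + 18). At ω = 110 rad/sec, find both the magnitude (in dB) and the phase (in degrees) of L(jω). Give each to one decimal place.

|L| = 13.8 dB, ∠L = -80.7°

|j110 + 18| = √(110² + 18²) = 111.5
|L(j110)| = 549 / 111.5 = 4.9254
20 log₁₀(4.9254) = 13.85 dB
∠(j110 + 18) = arctan(110/18) = 80.71°
∠L(j110) = −80.71° = -80.71°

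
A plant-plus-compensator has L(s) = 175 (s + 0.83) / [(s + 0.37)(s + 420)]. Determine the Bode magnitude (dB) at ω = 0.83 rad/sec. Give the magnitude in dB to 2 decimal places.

|j0.83 + 0.83| = √(0.83² + 0.83²) = 1.174
|j0.83 + 0.37| = √(0.83² + 0.37²) = 0.9087
|j0.83 + 420| = √(0.83² + 420²) = 420
|L(j0.83)| = 175 × 1.174 / (0.9087 × 420) = 0.5382
20 log₁₀(0.5382) = -5.381 dB

-5.38 dB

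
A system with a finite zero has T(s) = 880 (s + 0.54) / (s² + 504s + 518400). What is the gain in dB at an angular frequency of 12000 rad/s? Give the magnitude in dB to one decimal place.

|j12000 + 0.54| = √(12000² + 0.54²) = 1.2e+04
|(j12000)² + 504(j12000) + 518400| = |-1.4348e+08 + j6.048e+06| = 1.436e+08
|T(j12000)| = 880 × 1.2e+04 / 1.436e+08 = 0.073533
20 log₁₀(0.073533) = -22.67 dB

-22.7 dB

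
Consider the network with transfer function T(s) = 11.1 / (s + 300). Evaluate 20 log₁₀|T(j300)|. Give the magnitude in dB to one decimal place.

-31.6 dB

|j300 + 300| = √(300² + 300²) = 424.3
|T(j300)| = 11.1 / 424.3 = 0.026163
20 log₁₀(0.026163) = -31.65 dB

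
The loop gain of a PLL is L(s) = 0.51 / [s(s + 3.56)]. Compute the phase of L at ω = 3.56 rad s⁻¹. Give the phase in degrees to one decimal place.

-135.0°

∠(j3.56 + 3.56) = arctan(3.56/3.56) = 45.00°
∠(j3.56) = 90.00°
∠L(j3.56) = − (45.00° + 90.00°) = -135.00°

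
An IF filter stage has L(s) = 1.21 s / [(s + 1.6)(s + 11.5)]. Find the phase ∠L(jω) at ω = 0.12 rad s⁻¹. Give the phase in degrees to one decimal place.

85.1 deg

∠(j0.12) = 90.00°
∠(j0.12 + 1.6) = arctan(0.12/1.6) = 4.29°
∠(j0.12 + 11.5) = arctan(0.12/11.5) = 0.60°
∠L(j0.12) = 90.00° − (4.29° + 0.60°) = 85.11°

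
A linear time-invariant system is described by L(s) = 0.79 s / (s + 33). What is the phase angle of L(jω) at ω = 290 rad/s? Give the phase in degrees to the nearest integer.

∠(j290) = 90.00°
∠(j290 + 33) = arctan(290/33) = 83.51°
∠L(j290) = 90.00° − 83.51° = 6.49°

6°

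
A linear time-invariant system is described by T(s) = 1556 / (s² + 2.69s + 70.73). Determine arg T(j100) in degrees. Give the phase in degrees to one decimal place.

-178.4°

∠[(j100)² + 2.69(j100) + 70.73] = ∠[-9929.3 + j269] = 178.45°
∠T(j100) = −178.45° = -178.45°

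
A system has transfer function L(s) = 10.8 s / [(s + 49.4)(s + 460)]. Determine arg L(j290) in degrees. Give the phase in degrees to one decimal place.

-22.6°

∠(j290) = 90.00°
∠(j290 + 49.4) = arctan(290/49.4) = 80.33°
∠(j290 + 460) = arctan(290/460) = 32.23°
∠L(j290) = 90.00° − (80.33° + 32.23°) = -22.56°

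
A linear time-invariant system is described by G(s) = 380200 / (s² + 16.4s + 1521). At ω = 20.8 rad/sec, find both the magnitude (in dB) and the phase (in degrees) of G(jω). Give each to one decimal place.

|G| = 50.5 dB, ∠G = -17.4°

|(j20.8)² + 16.4(j20.8) + 1521| = |1088.4 + j341.12| = 1141
|G(j20.8)| = 380200 / 1141 = 333.34
20 log₁₀(333.34) = 50.46 dB
∠[(j20.8)² + 16.4(j20.8) + 1521] = ∠[1088.4 + j341.12] = 17.40°
∠G(j20.8) = −17.40° = -17.40°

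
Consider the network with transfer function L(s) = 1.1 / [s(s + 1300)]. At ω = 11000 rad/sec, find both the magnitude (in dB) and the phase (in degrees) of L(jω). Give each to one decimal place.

|j11000 + 1300| = √(11000² + 1300²) = 1.108e+04
|j11000| = 1.1e+04
|L(j11000)| = 1.1 / (1.108e+04 × 1.1e+04) = 9.0281e-09
20 log₁₀(9.0281e-09) = -160.89 dB
∠(j11000 + 1300) = arctan(11000/1300) = 83.26°
∠(j11000) = 90.00°
∠L(j11000) = − (83.26° + 90.00°) = -173.26°

|L| = -160.9 dB, ∠L = -173.3°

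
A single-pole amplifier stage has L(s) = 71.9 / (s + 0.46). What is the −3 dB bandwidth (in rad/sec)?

0.46 rad/sec

For a single-pole low-pass, the −3 dB point is at the pole: ω = 0.46 rad/sec.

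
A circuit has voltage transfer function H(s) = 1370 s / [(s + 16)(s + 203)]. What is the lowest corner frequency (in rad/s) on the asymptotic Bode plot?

16 rad/s

Break frequencies occur at each pole and zero magnitude: 16 rad/s, 203 rad/s.
The lowest is 16 rad/s.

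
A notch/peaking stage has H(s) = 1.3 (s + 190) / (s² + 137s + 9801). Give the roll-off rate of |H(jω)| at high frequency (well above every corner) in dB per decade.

-20 dB/decade

With 1 zero and 2 poles, the high-frequency asymptotic slope is 20 × (1 − 2) = -20 dB/decade.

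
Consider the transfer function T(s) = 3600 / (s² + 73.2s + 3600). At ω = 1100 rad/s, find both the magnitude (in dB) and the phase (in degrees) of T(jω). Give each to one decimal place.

|T| = -50.5 dB, ∠T = -176.2°

|(j1100)² + 73.2(j1100) + 3600| = |-1.2064e+06 + j80520| = 1.209e+06
|T(j1100)| = 3600 / 1.209e+06 = 0.0029775
20 log₁₀(0.0029775) = -50.52 dB
∠[(j1100)² + 73.2(j1100) + 3600] = ∠[-1.2064e+06 + j80520] = 176.18°
∠T(j1100) = −176.18° = -176.18°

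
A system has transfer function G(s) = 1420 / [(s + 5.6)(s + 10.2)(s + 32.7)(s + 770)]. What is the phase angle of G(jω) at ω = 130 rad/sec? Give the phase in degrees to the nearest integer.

∠(j130 + 5.6) = arctan(130/5.6) = 87.53°
∠(j130 + 10.2) = arctan(130/10.2) = 85.51°
∠(j130 + 32.7) = arctan(130/32.7) = 75.88°
∠(j130 + 770) = arctan(130/770) = 9.58°
∠G(j130) = − (87.53° + 85.51° + 75.88° + 9.58°) = -258.51°

-259°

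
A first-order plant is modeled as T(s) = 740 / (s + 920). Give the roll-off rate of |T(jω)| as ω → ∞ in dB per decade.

With 0 zeros and 1 pole, the high-frequency asymptotic slope is 20 × (0 − 1) = -20 dB/decade.

-20 dB/decade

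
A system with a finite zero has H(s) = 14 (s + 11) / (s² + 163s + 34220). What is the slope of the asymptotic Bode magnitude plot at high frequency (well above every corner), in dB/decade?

-20 dB/decade

With 1 zero and 2 poles, the high-frequency asymptotic slope is 20 × (1 − 2) = -20 dB/decade.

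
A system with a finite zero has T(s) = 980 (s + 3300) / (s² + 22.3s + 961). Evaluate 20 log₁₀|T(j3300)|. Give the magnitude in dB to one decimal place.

-7.5 dB

|j3300 + 3300| = √(3300² + 3300²) = 4667
|(j3300)² + 22.3(j3300) + 961| = |-1.0889e+07 + j73590| = 1.089e+07
|T(j3300)| = 980 × 4667 / 1.089e+07 = 0.42001
20 log₁₀(0.42001) = -7.53 dB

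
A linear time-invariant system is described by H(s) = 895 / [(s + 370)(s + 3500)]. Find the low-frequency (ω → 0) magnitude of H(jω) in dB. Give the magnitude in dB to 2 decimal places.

-63.21 dB

H(0) = 895 / (370 × 3500) = 0.00069112
20 log₁₀(0.00069112) = -63.209 dB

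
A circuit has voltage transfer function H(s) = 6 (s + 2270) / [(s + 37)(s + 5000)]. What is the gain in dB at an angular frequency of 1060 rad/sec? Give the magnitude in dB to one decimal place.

|j1060 + 2270| = √(1060² + 2270²) = 2505
|j1060 + 37| = √(1060² + 37²) = 1061
|j1060 + 5000| = √(1060² + 5000²) = 5111
|H(j1060)| = 6 × 2505 / (1061 × 5111) = 0.0027728
20 log₁₀(0.0027728) = -51.14 dB

-51.1 dB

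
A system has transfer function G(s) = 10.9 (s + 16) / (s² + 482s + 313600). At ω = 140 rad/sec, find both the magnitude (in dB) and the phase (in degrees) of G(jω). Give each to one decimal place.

|j140 + 16| = √(140² + 16²) = 140.9
|(j140)² + 482(j140) + 313600| = |2.94e+05 + j67480| = 3.016e+05
|G(j140)| = 10.9 × 140.9 / 3.016e+05 = 0.0050919
20 log₁₀(0.0050919) = -45.86 dB
∠(j140 + 16) = arctan(140/16) = 83.48°
∠[(j140)² + 482(j140) + 313600] = ∠[2.94e+05 + j67480] = 12.93°
∠G(j140) = 83.48° − 12.93° = 70.55°

|G| = -45.9 dB, ∠G = 70.6°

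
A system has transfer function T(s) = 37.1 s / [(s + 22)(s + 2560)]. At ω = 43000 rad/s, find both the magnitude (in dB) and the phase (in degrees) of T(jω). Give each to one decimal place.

|j43000| = 4.3e+04
|j43000 + 22| = √(43000² + 22²) = 4.3e+04
|j43000 + 2560| = √(43000² + 2560²) = 4.308e+04
|T(j43000)| = 37.1 × 4.3e+04 / (4.3e+04 × 4.308e+04) = 0.00086127
20 log₁₀(0.00086127) = -61.30 dB
∠(j43000) = 90.00°
∠(j43000 + 22) = arctan(43000/22) = 89.97°
∠(j43000 + 2560) = arctan(43000/2560) = 86.59°
∠T(j43000) = 90.00° − (89.97° + 86.59°) = -86.56°

|T| = -61.3 dB, ∠T = -86.6°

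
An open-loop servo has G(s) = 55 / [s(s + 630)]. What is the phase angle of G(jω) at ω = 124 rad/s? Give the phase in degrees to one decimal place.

∠(j124 + 630) = arctan(124/630) = 11.13°
∠(j124) = 90.00°
∠G(j124) = − (11.13° + 90.00°) = -101.13°

-101.1°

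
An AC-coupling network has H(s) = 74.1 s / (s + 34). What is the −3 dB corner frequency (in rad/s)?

34 rad/s

For a single-pole high-pass, the −3 dB point is at the pole: ω = 34 rad/s.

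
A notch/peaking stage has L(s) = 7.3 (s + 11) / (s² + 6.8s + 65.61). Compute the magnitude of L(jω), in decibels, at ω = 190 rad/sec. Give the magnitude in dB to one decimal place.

|j190 + 11| = √(190² + 11²) = 190.3
|(j190)² + 6.8(j190) + 65.61| = |-36034 + j1292| = 3.606e+04
|L(j190)| = 7.3 × 190.3 / 3.606e+04 = 0.038531
20 log₁₀(0.038531) = -28.28 dB

-28.3 dB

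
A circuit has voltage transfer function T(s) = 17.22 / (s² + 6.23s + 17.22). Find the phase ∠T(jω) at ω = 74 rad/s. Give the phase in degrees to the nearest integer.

∠[(j74)² + 6.23(j74) + 17.22] = ∠[-5458.8 + j461.02] = 175.17°
∠T(j74) = −175.17° = -175.17°

-175 deg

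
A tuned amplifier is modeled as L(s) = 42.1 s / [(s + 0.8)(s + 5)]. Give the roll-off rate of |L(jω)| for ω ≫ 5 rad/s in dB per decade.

With 1 zero and 2 poles, the high-frequency asymptotic slope is 20 × (1 − 2) = -20 dB/decade.

-20 dB/decade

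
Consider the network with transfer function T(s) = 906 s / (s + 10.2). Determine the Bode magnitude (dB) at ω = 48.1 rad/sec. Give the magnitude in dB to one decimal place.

59.0 dB

|j48.1| = 48.1
|j48.1 + 10.2| = √(48.1² + 10.2²) = 49.17
|T(j48.1)| = 906 × 48.1 / 49.17 = 886.29
20 log₁₀(886.29) = 58.95 dB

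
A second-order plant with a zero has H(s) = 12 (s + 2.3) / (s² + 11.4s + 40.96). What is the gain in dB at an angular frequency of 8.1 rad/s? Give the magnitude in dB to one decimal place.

0.5 dB

|j8.1 + 2.3| = √(8.1² + 2.3²) = 8.42
|(j8.1)² + 11.4(j8.1) + 40.96| = |-24.65 + j92.34| = 95.57
|H(j8.1)| = 12 × 8.42 / 95.57 = 1.0572
20 log₁₀(1.0572) = 0.48 dB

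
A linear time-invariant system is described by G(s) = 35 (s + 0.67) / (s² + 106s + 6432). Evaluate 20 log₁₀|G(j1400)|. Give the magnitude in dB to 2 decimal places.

-32.04 dB

|j1400 + 0.67| = √(1400² + 0.67²) = 1400
|(j1400)² + 106(j1400) + 6432| = |-1.9536e+06 + j1.484e+05| = 1.959e+06
|G(j1400)| = 35 × 1400 / 1.959e+06 = 0.02501
20 log₁₀(0.02501) = -32.038 dB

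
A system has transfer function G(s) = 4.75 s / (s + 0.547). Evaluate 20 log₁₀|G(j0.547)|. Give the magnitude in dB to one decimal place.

|j0.547| = 0.547
|j0.547 + 0.547| = √(0.547² + 0.547²) = 0.7736
|G(j0.547)| = 4.75 × 0.547 / 0.7736 = 3.3588
20 log₁₀(3.3588) = 10.52 dB

10.5 dB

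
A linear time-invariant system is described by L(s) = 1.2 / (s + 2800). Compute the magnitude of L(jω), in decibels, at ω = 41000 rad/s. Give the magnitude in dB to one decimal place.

-90.7 dB

|j41000 + 2800| = √(41000² + 2800²) = 4.11e+04
|L(j41000)| = 1.2 / 4.11e+04 = 2.92e-05
20 log₁₀(2.92e-05) = -90.69 dB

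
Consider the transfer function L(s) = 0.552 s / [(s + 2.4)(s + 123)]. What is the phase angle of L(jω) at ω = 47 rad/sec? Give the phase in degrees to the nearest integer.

∠(j47) = 90.00°
∠(j47 + 2.4) = arctan(47/2.4) = 87.08°
∠(j47 + 123) = arctan(47/123) = 20.91°
∠L(j47) = 90.00° − (87.08° + 20.91°) = -17.99°

-18°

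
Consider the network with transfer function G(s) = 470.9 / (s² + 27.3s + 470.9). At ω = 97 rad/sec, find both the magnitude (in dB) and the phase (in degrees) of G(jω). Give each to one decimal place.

|(j97)² + 27.3(j97) + 470.9| = |-8938.1 + j2648.1| = 9322
|G(j97)| = 470.9 / 9322 = 0.050514
20 log₁₀(0.050514) = -25.93 dB
∠[(j97)² + 27.3(j97) + 470.9] = ∠[-8938.1 + j2648.1] = 163.50°
∠G(j97) = −163.50° = -163.50°

|G| = -25.9 dB, ∠G = -163.5°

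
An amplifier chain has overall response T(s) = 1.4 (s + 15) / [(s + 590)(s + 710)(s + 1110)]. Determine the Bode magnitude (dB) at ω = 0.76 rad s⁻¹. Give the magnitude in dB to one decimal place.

|j0.76 + 15| = √(0.76² + 15²) = 15.02
|j0.76 + 590| = √(0.76² + 590²) = 590
|j0.76 + 710| = √(0.76² + 710²) = 710
|j0.76 + 1110| = √(0.76² + 1110²) = 1110
|T(j0.76)| = 1.4 × 15.02 / (590 × 710 × 1110) = 4.5221e-08
20 log₁₀(4.5221e-08) = -146.89 dB

-146.9 dB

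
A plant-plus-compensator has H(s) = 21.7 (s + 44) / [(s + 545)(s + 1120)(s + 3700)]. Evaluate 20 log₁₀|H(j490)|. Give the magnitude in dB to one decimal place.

|j490 + 44| = √(490² + 44²) = 492
|j490 + 545| = √(490² + 545²) = 732.9
|j490 + 1120| = √(490² + 1120²) = 1222
|j490 + 3700| = √(490² + 3700²) = 3732
|H(j490)| = 21.7 × 492 / (732.9 × 1222 × 3732) = 3.1925e-06
20 log₁₀(3.1925e-06) = -109.92 dB

-109.9 dB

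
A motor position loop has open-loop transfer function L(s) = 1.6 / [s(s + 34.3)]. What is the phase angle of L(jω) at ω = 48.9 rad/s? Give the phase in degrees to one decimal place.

-145.0°

∠(j48.9 + 34.3) = arctan(48.9/34.3) = 54.95°
∠(j48.9) = 90.00°
∠L(j48.9) = − (54.95° + 90.00°) = -144.95°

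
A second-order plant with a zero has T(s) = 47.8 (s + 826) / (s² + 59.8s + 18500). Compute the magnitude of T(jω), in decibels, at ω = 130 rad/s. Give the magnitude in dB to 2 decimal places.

|j130 + 826| = √(130² + 826²) = 836.2
|(j130)² + 59.8(j130) + 18500| = |1600 + j7774| = 7937
|T(j130)| = 47.8 × 836.2 / 7937 = 5.0358
20 log₁₀(5.0358) = 14.041 dB

14.04 dB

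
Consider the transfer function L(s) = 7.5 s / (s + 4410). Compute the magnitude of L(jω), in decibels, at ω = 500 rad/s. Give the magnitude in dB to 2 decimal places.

|j500| = 500
|j500 + 4410| = √(500² + 4410²) = 4438
|L(j500)| = 7.5 × 500 / 4438 = 0.84493
20 log₁₀(0.84493) = -1.464 dB

-1.46 dB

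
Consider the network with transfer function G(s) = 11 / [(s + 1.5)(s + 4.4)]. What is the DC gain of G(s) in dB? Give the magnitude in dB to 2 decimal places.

G(0) = 11 / (1.5 × 4.4) = 1.6667
20 log₁₀(1.6667) = 4.437 dB

4.44 dB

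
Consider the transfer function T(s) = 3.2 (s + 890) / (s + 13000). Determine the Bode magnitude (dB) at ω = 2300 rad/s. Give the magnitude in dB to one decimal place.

-4.5 dB

|j2300 + 890| = √(2300² + 890²) = 2466
|j2300 + 13000| = √(2300² + 13000²) = 1.32e+04
|T(j2300)| = 3.2 × 2466 / 1.32e+04 = 0.59778
20 log₁₀(0.59778) = -4.47 dB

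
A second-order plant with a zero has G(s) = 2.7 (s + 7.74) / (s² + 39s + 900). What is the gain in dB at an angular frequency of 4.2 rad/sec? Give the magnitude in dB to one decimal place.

|j4.2 + 7.74| = √(4.2² + 7.74²) = 8.806
|(j4.2)² + 39(j4.2) + 900| = |882.36 + j163.8| = 897.4
|G(j4.2)| = 2.7 × 8.806 / 897.4 = 0.026494
20 log₁₀(0.026494) = -31.54 dB

-31.5 dB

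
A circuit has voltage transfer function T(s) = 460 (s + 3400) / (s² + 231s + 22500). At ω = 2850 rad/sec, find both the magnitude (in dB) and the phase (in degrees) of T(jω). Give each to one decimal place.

|j2850 + 3400| = √(2850² + 3400²) = 4436
|(j2850)² + 231(j2850) + 22500| = |-8.1e+06 + j6.5835e+05| = 8.127e+06
|T(j2850)| = 460 × 4436 / 8.127e+06 = 0.25112
20 log₁₀(0.25112) = -12.00 dB
∠(j2850 + 3400) = arctan(2850/3400) = 39.97°
∠[(j2850)² + 231(j2850) + 22500] = ∠[-8.1e+06 + j6.5835e+05] = 175.35°
∠T(j2850) = 39.97° − 175.35° = -135.38°

|T| = -12.0 dB, ∠T = -135.4°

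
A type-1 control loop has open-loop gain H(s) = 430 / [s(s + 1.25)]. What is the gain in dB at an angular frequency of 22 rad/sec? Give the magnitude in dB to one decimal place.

-1.0 dB

|j22 + 1.25| = √(22² + 1.25²) = 22.04
|j22| = 22
|H(j22)| = 430 / (22.04 × 22) = 0.887
20 log₁₀(0.887) = -1.04 dB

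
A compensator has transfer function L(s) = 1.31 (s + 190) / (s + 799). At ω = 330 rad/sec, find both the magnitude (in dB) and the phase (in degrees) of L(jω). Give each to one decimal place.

|L| = -4.8 dB, ∠L = 37.6°

|j330 + 190| = √(330² + 190²) = 380.8
|j330 + 799| = √(330² + 799²) = 864.5
|L(j330)| = 1.31 × 380.8 / 864.5 = 0.57704
20 log₁₀(0.57704) = -4.78 dB
∠(j330 + 190) = arctan(330/190) = 60.07°
∠(j330 + 799) = arctan(330/799) = 22.44°
∠L(j330) = 60.07° − 22.44° = 37.63°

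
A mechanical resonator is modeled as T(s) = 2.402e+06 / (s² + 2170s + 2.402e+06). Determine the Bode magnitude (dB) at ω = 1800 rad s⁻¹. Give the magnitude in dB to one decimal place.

|(j1800)² + 2170(j1800) + 2.402e+06| = |-8.38e+05 + j3.906e+06| = 3.995e+06
|T(j1800)| = 2.402e+06 / 3.995e+06 = 0.60127
20 log₁₀(0.60127) = -4.42 dB

-4.4 dB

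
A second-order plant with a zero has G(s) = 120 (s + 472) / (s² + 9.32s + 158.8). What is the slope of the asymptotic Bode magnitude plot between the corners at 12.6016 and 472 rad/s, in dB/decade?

-40 dB/decade

In this band the factors already past their corner are: complex pole pair at ωₙ ≈ 12.6; net slope = -40 dB/decade.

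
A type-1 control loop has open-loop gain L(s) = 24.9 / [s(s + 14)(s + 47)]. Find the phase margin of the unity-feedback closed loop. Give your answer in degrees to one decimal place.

89.8°

Gain crossover: |L(jω)| = 1 at ω ≈ 0.0378 rad/s.
∠L(j0.0378) = −90° − arctan(0.0378/14) − arctan(0.0378/47) ≈ -90.20°
PM = 180° + (-90.20°) = 89.80°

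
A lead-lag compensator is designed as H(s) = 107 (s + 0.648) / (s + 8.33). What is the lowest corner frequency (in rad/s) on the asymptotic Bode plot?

Break frequencies occur at each pole and zero magnitude: 0.648 rad/s, 8.33 rad/s.
The lowest is 0.648 rad/s.

0.648 rad/s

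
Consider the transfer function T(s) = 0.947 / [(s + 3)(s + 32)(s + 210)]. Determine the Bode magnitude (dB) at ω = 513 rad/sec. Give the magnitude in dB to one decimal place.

|j513 + 3| = √(513² + 3²) = 513
|j513 + 32| = √(513² + 32²) = 514
|j513 + 210| = √(513² + 210²) = 554.3
|T(j513)| = 0.947 / (513 × 514 × 554.3) = 6.479e-09
20 log₁₀(6.479e-09) = -163.77 dB

-163.8 dB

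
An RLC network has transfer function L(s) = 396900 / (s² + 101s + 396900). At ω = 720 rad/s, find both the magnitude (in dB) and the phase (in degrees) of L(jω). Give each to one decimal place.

|L| = 9.0 dB, ∠L = -149.1 deg

|(j720)² + 101(j720) + 396900| = |-1.215e+05 + j72720| = 1.416e+05
|L(j720)| = 396900 / 1.416e+05 = 2.803
20 log₁₀(2.803) = 8.95 dB
∠[(j720)² + 101(j720) + 396900] = ∠[-1.215e+05 + j72720] = 149.10°
∠L(j720) = −149.10° = -149.10°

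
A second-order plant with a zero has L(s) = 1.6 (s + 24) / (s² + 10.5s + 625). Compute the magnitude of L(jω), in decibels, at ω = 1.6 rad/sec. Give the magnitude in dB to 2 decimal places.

-24.18 dB

|j1.6 + 24| = √(1.6² + 24²) = 24.05
|(j1.6)² + 10.5(j1.6) + 625| = |622.44 + j16.8| = 622.7
|L(j1.6)| = 1.6 × 24.05 / 622.7 = 0.061807
20 log₁₀(0.061807) = -24.179 dB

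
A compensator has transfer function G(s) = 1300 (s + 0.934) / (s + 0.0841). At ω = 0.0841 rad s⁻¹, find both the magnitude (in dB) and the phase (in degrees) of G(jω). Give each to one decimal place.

|G| = 80.2 dB, ∠G = -39.9°

|j0.0841 + 0.934| = √(0.0841² + 0.934²) = 0.9378
|j0.0841 + 0.0841| = √(0.0841² + 0.0841²) = 0.1189
|G(j0.0841)| = 1300 × 0.9378 / 0.1189 = 10250
20 log₁₀(10250) = 80.21 dB
∠(j0.0841 + 0.934) = arctan(0.0841/0.934) = 5.15°
∠(j0.0841 + 0.0841) = arctan(0.0841/0.0841) = 45.00°
∠G(j0.0841) = 5.15° − 45.00° = -39.85°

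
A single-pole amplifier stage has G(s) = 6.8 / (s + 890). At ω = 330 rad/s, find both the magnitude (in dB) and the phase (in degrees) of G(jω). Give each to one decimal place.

|G| = -42.9 dB, ∠G = -20.3 deg

|j330 + 890| = √(330² + 890²) = 949.2
|G(j330)| = 6.8 / 949.2 = 0.0071639
20 log₁₀(0.0071639) = -42.90 dB
∠(j330 + 890) = arctan(330/890) = 20.34°
∠G(j330) = −20.34° = -20.34°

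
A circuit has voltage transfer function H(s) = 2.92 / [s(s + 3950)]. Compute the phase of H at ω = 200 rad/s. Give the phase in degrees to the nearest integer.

∠(j200 + 3950) = arctan(200/3950) = 2.90°
∠(j200) = 90.00°
∠H(j200) = − (2.90° + 90.00°) = -92.90°

-93°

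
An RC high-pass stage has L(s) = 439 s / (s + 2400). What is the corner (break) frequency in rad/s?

2400 rad/s

The single real pole at s = −2400 gives a corner at ω = 2400 rad/s.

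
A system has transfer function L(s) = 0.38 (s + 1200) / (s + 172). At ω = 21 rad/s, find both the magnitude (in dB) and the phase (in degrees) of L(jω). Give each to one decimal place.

|j21 + 1200| = √(21² + 1200²) = 1200
|j21 + 172| = √(21² + 172²) = 173.3
|L(j21)| = 0.38 × 1200 / 173.3 = 2.632
20 log₁₀(2.632) = 8.41 dB
∠(j21 + 1200) = arctan(21/1200) = 1.00°
∠(j21 + 172) = arctan(21/172) = 6.96°
∠L(j21) = 1.00° − 6.96° = -5.96°

|L| = 8.4 dB, ∠L = -6.0°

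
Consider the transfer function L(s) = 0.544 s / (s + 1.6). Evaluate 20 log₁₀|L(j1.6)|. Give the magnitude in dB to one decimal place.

-8.3 dB

|j1.6| = 1.6
|j1.6 + 1.6| = √(1.6² + 1.6²) = 2.263
|L(j1.6)| = 0.544 × 1.6 / 2.263 = 0.38467
20 log₁₀(0.38467) = -8.30 dB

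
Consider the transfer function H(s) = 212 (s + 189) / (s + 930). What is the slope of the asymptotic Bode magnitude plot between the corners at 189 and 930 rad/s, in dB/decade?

20 dB/decade

In this band the factors already past their corner are: zero at 189; net slope = 20 dB/decade.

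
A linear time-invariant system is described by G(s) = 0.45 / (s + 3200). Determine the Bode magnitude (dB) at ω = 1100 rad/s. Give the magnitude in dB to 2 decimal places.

-77.52 dB

|j1100 + 3200| = √(1100² + 3200²) = 3384
|G(j1100)| = 0.45 / 3384 = 0.00013299
20 log₁₀(0.00013299) = -77.524 dB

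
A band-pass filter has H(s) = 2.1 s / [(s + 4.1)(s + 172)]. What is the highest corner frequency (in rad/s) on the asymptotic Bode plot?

Break frequencies occur at each pole and zero magnitude: 4.1 rad/s, 172 rad/s.
The highest is 172 rad/s.

172 rad/s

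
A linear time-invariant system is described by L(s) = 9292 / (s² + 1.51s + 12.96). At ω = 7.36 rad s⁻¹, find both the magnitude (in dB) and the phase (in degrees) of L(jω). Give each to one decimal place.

|L| = 46.8 dB, ∠L = -164.9°

|(j7.36)² + 1.51(j7.36) + 12.96| = |-41.21 + j11.114| = 42.68
|L(j7.36)| = 9292 / 42.68 = 217.7
20 log₁₀(217.7) = 46.76 dB
∠[(j7.36)² + 1.51(j7.36) + 12.96] = ∠[-41.21 + j11.114] = 164.91°
∠L(j7.36) = −164.91° = -164.91°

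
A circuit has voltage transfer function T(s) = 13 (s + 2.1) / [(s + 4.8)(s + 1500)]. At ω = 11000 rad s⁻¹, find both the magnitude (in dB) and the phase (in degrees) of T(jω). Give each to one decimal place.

|j11000 + 2.1| = √(11000² + 2.1²) = 1.1e+04
|j11000 + 4.8| = √(11000² + 4.8²) = 1.1e+04
|j11000 + 1500| = √(11000² + 1500²) = 1.11e+04
|T(j11000)| = 13 × 1.1e+04 / (1.1e+04 × 1.11e+04) = 0.001171
20 log₁₀(0.001171) = -58.63 dB
∠(j11000 + 2.1) = arctan(11000/2.1) = 89.99°
∠(j11000 + 4.8) = arctan(11000/4.8) = 89.97°
∠(j11000 + 1500) = arctan(11000/1500) = 82.23°
∠T(j11000) = 89.99° − (89.97° + 82.23°) = -82.22°

|T| = -58.6 dB, ∠T = -82.2°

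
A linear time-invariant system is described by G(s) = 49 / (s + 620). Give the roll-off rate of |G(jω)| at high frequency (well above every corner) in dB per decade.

-20 dB/decade

With 0 zeros and 1 pole, the high-frequency asymptotic slope is 20 × (0 − 1) = -20 dB/decade.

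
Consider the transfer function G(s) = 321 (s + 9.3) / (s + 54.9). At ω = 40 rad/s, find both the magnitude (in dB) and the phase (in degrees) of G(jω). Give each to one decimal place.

|j40 + 9.3| = √(40² + 9.3²) = 41.07
|j40 + 54.9| = √(40² + 54.9²) = 67.93
|G(j40)| = 321 × 41.07 / 67.93 = 194.07
20 log₁₀(194.07) = 45.76 dB
∠(j40 + 9.3) = arctan(40/9.3) = 76.91°
∠(j40 + 54.9) = arctan(40/54.9) = 36.08°
∠G(j40) = 76.91° − 36.08° = 40.83°

|G| = 45.8 dB, ∠G = 40.8°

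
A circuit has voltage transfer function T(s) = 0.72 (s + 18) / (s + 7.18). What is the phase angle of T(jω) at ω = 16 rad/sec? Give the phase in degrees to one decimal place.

∠(j16 + 18) = arctan(16/18) = 41.63°
∠(j16 + 7.18) = arctan(16/7.18) = 65.83°
∠T(j16) = 41.63° − 65.83° = -24.20°

-24.2°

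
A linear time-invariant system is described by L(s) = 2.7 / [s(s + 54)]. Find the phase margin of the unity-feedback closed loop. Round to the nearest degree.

90°

Gain crossover: |L(jω)| = 1 at ω ≈ 0.05 rad s⁻¹.
∠L(j0.05) = −90° − arctan(0.05/54) ≈ -90.05°
PM = 180° + (-90.05°) = 89.95°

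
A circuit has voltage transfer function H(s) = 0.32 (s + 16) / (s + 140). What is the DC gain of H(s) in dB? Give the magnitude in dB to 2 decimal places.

H(0) = 0.32 × 16 / 140 = 0.036571
20 log₁₀(0.036571) = -28.737 dB

-28.74 dB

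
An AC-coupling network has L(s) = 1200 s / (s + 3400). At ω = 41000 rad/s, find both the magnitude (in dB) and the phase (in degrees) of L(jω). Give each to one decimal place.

|L| = 61.6 dB, ∠L = 4.7°

|j41000| = 4.1e+04
|j41000 + 3400| = √(41000² + 3400²) = 4.114e+04
|L(j41000)| = 1200 × 4.1e+04 / 4.114e+04 = 1195.9
20 log₁₀(1195.9) = 61.55 dB
∠(j41000) = 90.00°
∠(j41000 + 3400) = arctan(41000/3400) = 85.26°
∠L(j41000) = 90.00° − 85.26° = 4.74°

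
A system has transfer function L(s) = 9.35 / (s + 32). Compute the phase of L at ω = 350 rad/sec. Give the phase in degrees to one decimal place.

∠(j350 + 32) = arctan(350/32) = 84.78°
∠L(j350) = −84.78° = -84.78°

-84.8 deg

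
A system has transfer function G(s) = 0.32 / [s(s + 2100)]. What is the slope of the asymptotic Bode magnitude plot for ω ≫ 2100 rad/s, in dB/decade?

-40 dB/decade

With 0 zeros and 2 poles, the high-frequency asymptotic slope is 20 × (0 − 2) = -40 dB/decade.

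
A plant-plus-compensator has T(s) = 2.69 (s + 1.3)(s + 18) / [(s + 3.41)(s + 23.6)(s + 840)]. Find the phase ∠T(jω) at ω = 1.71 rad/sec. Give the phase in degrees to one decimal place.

∠(j1.71 + 1.3) = arctan(1.71/1.3) = 52.76°
∠(j1.71 + 18) = arctan(1.71/18) = 5.43°
∠(j1.71 + 3.41) = arctan(1.71/3.41) = 26.63°
∠(j1.71 + 23.6) = arctan(1.71/23.6) = 4.14°
∠(j1.71 + 840) = arctan(1.71/840) = 0.12°
∠T(j1.71) = 52.76° + 5.43° − (26.63° + 4.14° + 0.12°) = 27.29°

27.3°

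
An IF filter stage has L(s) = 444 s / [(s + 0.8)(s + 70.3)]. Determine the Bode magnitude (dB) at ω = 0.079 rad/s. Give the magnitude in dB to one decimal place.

|j0.079| = 0.079
|j0.079 + 0.8| = √(0.079² + 0.8²) = 0.8039
|j0.079 + 70.3| = √(0.079² + 70.3²) = 70.3
|L(j0.079)| = 444 × 0.079 / (0.8039 × 70.3) = 0.62066
20 log₁₀(0.62066) = -4.14 dB

-4.1 dB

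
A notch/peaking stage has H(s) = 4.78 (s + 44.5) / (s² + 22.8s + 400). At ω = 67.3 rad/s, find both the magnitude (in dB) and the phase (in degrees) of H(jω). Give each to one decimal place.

|H| = -21.2 dB, ∠H = -103.1 deg

|j67.3 + 44.5| = √(67.3² + 44.5²) = 80.68
|(j67.3)² + 22.8(j67.3) + 400| = |-4129.3 + j1534.4| = 4405
|H(j67.3)| = 4.78 × 80.68 / 4405 = 0.087547
20 log₁₀(0.087547) = -21.16 dB
∠(j67.3 + 44.5) = arctan(67.3/44.5) = 56.53°
∠[(j67.3)² + 22.8(j67.3) + 400] = ∠[-4129.3 + j1534.4] = 159.61°
∠H(j67.3) = 56.53° − 159.61° = -103.09°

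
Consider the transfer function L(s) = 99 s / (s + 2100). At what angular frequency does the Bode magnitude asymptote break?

2100 rad/s

The single real pole at s = −2100 gives a corner at ω = 2100 rad/s.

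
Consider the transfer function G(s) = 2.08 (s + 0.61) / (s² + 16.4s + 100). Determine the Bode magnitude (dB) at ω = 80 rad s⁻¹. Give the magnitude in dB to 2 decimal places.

-31.75 dB

|j80 + 0.61| = √(80² + 0.61²) = 80
|(j80)² + 16.4(j80) + 100| = |-6300 + j1312| = 6435
|G(j80)| = 2.08 × 80 / 6435 = 0.025859
20 log₁₀(0.025859) = -31.748 dB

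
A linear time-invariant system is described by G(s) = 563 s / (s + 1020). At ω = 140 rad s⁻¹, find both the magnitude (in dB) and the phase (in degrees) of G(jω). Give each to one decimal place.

|j140| = 140
|j140 + 1020| = √(140² + 1020²) = 1030
|G(j140)| = 563 × 140 / 1030 = 76.557
20 log₁₀(76.557) = 37.68 dB
∠(j140) = 90.00°
∠(j140 + 1020) = arctan(140/1020) = 7.82°
∠G(j140) = 90.00° − 7.82° = 82.18°

|G| = 37.7 dB, ∠G = 82.2 deg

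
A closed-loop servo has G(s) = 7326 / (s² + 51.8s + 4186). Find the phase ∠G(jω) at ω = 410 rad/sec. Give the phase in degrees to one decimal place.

∠[(j410)² + 51.8(j410) + 4186] = ∠[-1.6391e+05 + j21238] = 172.62°
∠G(j410) = −172.62° = -172.62°

-172.6°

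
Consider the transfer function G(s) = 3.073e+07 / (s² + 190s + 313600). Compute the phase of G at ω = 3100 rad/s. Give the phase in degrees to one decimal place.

-176.4°

∠[(j3100)² + 190(j3100) + 313600] = ∠[-9.2964e+06 + j5.89e+05] = 176.37°
∠G(j3100) = −176.37° = -176.37°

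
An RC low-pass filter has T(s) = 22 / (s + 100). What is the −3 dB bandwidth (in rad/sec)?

For a single-pole low-pass, the −3 dB point is at the pole: ω = 100 rad/sec.

100 rad/sec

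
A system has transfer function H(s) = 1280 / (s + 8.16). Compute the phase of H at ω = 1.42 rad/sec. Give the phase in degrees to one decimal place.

∠(j1.42 + 8.16) = arctan(1.42/8.16) = 9.87°
∠H(j1.42) = −9.87° = -9.87°

-9.9°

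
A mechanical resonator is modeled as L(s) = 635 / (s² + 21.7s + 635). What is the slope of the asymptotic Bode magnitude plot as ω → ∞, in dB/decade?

-40 dB/decade

With 0 zeros and 2 poles, the high-frequency asymptotic slope is 20 × (0 − 2) = -40 dB/decade.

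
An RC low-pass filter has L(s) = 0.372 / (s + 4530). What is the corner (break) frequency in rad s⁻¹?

4530 rad s⁻¹

The single real pole at s = −4530 gives a corner at ω = 4530 rad s⁻¹.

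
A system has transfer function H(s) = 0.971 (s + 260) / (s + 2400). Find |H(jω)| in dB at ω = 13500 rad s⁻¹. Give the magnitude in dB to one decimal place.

-0.4 dB

|j13500 + 260| = √(13500² + 260²) = 1.35e+04
|j13500 + 2400| = √(13500² + 2400²) = 1.371e+04
|H(j13500)| = 0.971 × 1.35e+04 / 1.371e+04 = 0.95619
20 log₁₀(0.95619) = -0.39 dB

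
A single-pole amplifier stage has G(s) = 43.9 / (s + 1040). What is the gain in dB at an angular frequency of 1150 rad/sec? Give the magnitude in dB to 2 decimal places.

|j1150 + 1040| = √(1150² + 1040²) = 1551
|G(j1150)| = 43.9 / 1551 = 0.028313
20 log₁₀(0.028313) = -30.960 dB

-30.96 dB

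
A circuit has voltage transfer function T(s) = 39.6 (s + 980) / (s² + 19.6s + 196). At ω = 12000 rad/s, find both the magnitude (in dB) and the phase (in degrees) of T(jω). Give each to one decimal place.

|T| = -49.6 dB, ∠T = -94.6°

|j12000 + 980| = √(12000² + 980²) = 1.204e+04
|(j12000)² + 19.6(j12000) + 196| = |-1.44e+08 + j2.352e+05| = 1.44e+08
|T(j12000)| = 39.6 × 1.204e+04 / 1.44e+08 = 0.003311
20 log₁₀(0.003311) = -49.60 dB
∠(j12000 + 980) = arctan(12000/980) = 85.33°
∠[(j12000)² + 19.6(j12000) + 196] = ∠[-1.44e+08 + j2.352e+05] = 179.91°
∠T(j12000) = 85.33° − 179.91° = -94.58°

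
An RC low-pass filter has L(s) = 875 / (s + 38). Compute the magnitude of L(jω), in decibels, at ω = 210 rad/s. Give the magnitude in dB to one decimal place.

12.3 dB

|j210 + 38| = √(210² + 38²) = 213.4
|L(j210)| = 875 / 213.4 = 4.1001
20 log₁₀(4.1001) = 12.26 dB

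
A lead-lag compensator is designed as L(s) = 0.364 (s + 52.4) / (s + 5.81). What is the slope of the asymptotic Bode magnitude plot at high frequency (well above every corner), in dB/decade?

With 1 zero and 1 pole, the high-frequency asymptotic slope is 20 × (1 − 1) = 0 dB/decade.

0 dB/decade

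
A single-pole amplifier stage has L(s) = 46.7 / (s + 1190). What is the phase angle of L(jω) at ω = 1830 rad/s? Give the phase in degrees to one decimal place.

-57.0 deg

∠(j1830 + 1190) = arctan(1830/1190) = 56.97°
∠L(j1830) = −56.97° = -56.97°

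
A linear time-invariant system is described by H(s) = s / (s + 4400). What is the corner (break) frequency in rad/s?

The single real pole at s = −4400 gives a corner at ω = 4400 rad/s.

4400 rad/s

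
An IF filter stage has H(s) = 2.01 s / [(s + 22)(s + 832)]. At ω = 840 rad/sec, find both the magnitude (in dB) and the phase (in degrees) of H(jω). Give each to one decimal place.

|H| = -55.4 dB, ∠H = -43.8 deg

|j840| = 840
|j840 + 22| = √(840² + 22²) = 840.3
|j840 + 832| = √(840² + 832²) = 1182
|H(j840)| = 2.01 × 840 / (840.3 × 1182) = 0.0016995
20 log₁₀(0.0016995) = -55.39 dB
∠(j840) = 90.00°
∠(j840 + 22) = arctan(840/22) = 88.50°
∠(j840 + 832) = arctan(840/832) = 45.27°
∠H(j840) = 90.00° − (88.50° + 45.27°) = -43.77°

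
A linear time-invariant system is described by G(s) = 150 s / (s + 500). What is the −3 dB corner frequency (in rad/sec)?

500 rad/sec

For a single-pole high-pass, the −3 dB point is at the pole: ω = 500 rad/sec.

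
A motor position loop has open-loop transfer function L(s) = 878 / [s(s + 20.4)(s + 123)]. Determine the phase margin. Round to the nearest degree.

Gain crossover: |L(jω)| = 1 at ω ≈ 0.35 rad/s.
∠L(j0.35) = −90° − arctan(0.35/20.4) − arctan(0.35/123) ≈ -91.15°
PM = 180° + (-91.15°) = 88.85°

89°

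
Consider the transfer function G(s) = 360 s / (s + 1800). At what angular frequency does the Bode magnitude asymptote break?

The single real pole at s = −1800 gives a corner at ω = 1800 rad/s.

1800 rad/s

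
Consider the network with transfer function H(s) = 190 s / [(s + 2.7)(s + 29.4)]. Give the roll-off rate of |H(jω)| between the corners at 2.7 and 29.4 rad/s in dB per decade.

0 dB/decade

In this band the factors already past their corner are: 1 differentiator zero, pole at 2.7; net slope = 0 dB/decade.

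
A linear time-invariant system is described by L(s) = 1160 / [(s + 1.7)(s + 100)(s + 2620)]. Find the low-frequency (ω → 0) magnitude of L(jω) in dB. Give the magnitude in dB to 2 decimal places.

-51.69 dB

L(0) = 1160 / (1.7 × 100 × 2620) = 0.0026044
20 log₁₀(0.0026044) = -51.686 dB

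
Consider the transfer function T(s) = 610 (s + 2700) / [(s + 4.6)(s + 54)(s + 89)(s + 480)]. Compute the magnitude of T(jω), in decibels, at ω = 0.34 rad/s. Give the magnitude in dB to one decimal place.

-16.2 dB

|j0.34 + 2700| = √(0.34² + 2700²) = 2700
|j0.34 + 4.6| = √(0.34² + 4.6²) = 4.613
|j0.34 + 54| = √(0.34² + 54²) = 54
|j0.34 + 89| = √(0.34² + 89²) = 89
|j0.34 + 480| = √(0.34² + 480²) = 480
|T(j0.34)| = 610 × 2700 / (4.613 × 54 × 89 × 480) = 0.15478
20 log₁₀(0.15478) = -16.21 dB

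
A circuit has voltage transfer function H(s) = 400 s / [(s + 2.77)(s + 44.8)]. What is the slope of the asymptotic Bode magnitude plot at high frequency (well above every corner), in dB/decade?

With 1 zero and 2 poles, the high-frequency asymptotic slope is 20 × (1 − 2) = -20 dB/decade.

-20 dB/decade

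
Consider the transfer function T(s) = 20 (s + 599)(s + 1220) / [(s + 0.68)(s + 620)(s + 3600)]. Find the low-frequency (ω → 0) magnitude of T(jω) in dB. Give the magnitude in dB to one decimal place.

19.7 dB

T(0) = 20 × 599 × 1220 / (0.68 × 620 × 3600) = 9.6297
20 log₁₀(9.6297) = 19.67 dB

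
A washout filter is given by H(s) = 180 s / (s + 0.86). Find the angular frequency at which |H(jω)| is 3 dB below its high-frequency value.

0.86 rad/s

For a single-pole high-pass, the −3 dB point is at the pole: ω = 0.86 rad/s.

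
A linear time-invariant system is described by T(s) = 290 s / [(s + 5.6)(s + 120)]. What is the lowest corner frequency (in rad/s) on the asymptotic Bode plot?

Break frequencies occur at each pole and zero magnitude: 5.6 rad/s, 120 rad/s.
The lowest is 5.6 rad/s.

5.6 rad/s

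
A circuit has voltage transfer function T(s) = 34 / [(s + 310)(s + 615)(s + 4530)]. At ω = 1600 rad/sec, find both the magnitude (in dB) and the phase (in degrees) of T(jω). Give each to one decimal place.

|T| = -171.9 dB, ∠T = -167.5 deg

|j1600 + 310| = √(1600² + 310²) = 1630
|j1600 + 615| = √(1600² + 615²) = 1714
|j1600 + 4530| = √(1600² + 4530²) = 4804
|T(j1600)| = 34 / (1630 × 1714 × 4804) = 2.5333e-09
20 log₁₀(2.5333e-09) = -171.93 dB
∠(j1600 + 310) = arctan(1600/310) = 79.03°
∠(j1600 + 615) = arctan(1600/615) = 68.97°
∠(j1600 + 4530) = arctan(1600/4530) = 19.45°
∠T(j1600) = − (79.03° + 68.97° + 19.45°) = -167.46°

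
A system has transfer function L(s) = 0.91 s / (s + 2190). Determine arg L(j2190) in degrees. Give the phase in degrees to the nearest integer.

45°

∠(j2190) = 90.00°
∠(j2190 + 2190) = arctan(2190/2190) = 45.00°
∠L(j2190) = 90.00° − 45.00° = 45.00°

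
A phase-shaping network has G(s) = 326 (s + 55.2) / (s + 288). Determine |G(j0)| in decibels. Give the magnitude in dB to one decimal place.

G(0) = 326 × 55.2 / 288 = 62.483
20 log₁₀(62.483) = 35.92 dB

35.9 dB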